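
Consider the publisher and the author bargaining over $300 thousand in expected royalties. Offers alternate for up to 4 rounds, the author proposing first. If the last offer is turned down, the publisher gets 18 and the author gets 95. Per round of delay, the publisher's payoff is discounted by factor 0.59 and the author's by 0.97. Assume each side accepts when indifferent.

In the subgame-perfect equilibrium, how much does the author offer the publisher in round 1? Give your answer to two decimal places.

By backward induction:
Round 4 (the publisher proposes): the author gets 95 if talks fail, so the publisher offers 95 and keeps 205.
Round 3 (the author proposes): the publisher can get 205 next round, worth 0.59 × 205 = 120.95 now. The author offers 120.95 and keeps 300 − 120.95 = 179.05.
Round 2 (the publisher proposes): the author can get 179.05 next round, worth 0.97 × 179.05 = 173.6785 now, so the publisher offers 173.6785, keeping 126.3215.
Round 1 (the author proposes): the publisher can get 126.3215 next round, worth 0.59 × 126.3215 = 74.529685 now. The author offers 74.529685 and keeps 300 − 74.529685 = 225.470315.

74.53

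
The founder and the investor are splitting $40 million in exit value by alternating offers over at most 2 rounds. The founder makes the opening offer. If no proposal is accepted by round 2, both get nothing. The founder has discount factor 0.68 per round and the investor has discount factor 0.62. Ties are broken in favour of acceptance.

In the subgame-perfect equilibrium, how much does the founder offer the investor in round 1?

24.8

Solve by backward induction from round 2.
Round 2 (the investor proposes): rejection yields 0 for the founder; the investor offers 0 and keeps 40.
Round 1 (the founder proposes): the investor can get 40 next round, worth 0.62 × 40 = 24.8 now, so the founder offers 24.8, keeping 15.2.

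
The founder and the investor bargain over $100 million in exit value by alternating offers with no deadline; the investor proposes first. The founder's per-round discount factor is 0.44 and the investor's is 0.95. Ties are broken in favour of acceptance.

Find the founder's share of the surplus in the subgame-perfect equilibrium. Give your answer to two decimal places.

In a stationary SPE each proposer offers the other exactly their discounted continuation value.
If the investor keeps x when proposing and the founder keeps y when proposing, then x = 100 − 0.44y and y = 100 − 0.95x.
Solving: x = 100(1 − 0.44) / (1 − 0.95·0.44) = 56 / 0.582 ≈ 96.2199.
The founder gets 100 − 96.2199 ≈ 3.7801.

3.78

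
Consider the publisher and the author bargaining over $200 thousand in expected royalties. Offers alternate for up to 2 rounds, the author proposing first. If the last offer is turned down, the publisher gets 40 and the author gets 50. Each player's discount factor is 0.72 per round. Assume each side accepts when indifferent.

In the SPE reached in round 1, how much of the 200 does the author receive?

Round 2 (the publisher proposes): the author gets 50 if talks fail, so the publisher offers 50 and keeps 150.
Round 1 (the author proposes): the publisher can get 150 next round, worth 0.72 × 150 = 108 now. The author offers 108 and keeps 200 − 108 = 92.

92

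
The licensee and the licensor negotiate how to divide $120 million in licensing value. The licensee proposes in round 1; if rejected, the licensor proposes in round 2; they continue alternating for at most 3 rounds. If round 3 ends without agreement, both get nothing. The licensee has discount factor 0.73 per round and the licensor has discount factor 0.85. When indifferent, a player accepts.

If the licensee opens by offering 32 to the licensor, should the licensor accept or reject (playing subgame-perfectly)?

Accept

Round 3 (the licensee proposes): rejection yields 0 for the licensor; the licensee offers 0 and keeps 120.
Round 2 (the licensor proposes): the licensee can get 120 next round, worth 0.73 × 120 = 87.6 now. The licensor offers 87.6 and keeps 120 − 87.6 = 32.4.
So by rejecting in round 1, the licensor gets 32.4 next round, worth 0.85 × 32.4 = 27.54 now.
Offer 32 ≥ 27.54, so the licensor accepts.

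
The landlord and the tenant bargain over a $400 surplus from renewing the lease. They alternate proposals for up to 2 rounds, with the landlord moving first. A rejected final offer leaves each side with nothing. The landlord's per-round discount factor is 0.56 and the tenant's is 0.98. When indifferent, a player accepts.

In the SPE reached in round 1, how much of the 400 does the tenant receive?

392

Solve by backward induction from round 2.
Round 2 (the tenant proposes): rejection yields 0 for the landlord; the tenant offers 0 and keeps 400.
Round 1 (the landlord proposes): the tenant can get 400 next round, worth 0.98 × 400 = 392 now; the landlord offers that and keeps 8.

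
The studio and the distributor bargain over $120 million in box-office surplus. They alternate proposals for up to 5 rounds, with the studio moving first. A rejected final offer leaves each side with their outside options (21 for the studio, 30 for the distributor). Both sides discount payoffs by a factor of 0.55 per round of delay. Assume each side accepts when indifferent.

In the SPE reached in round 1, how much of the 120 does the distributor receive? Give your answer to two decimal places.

Round 5 (the studio proposes): the distributor gets 30 if talks fail, so the studio offers 30 and keeps 90.
Round 4 (the distributor proposes): the studio can get 90 next round, worth 0.55 × 90 = 49.5 now, so the distributor offers 49.5, keeping 70.5.
Round 3 (the studio proposes): the distributor can get 70.5 next round, worth 0.55 × 70.5 = 38.775 now, so the studio offers 38.775, keeping 81.225.
Round 2 (the distributor proposes): the studio can get 81.225 next round, worth 0.55 × 81.225 = 44.67375 now; the distributor offers that and keeps 75.32625.
Round 1 (the studio proposes): the distributor can get 75.32625 next round, worth 0.55 × 75.32625 = 41.4294375 now; the studio offers that and keeps 78.5705625.

41.43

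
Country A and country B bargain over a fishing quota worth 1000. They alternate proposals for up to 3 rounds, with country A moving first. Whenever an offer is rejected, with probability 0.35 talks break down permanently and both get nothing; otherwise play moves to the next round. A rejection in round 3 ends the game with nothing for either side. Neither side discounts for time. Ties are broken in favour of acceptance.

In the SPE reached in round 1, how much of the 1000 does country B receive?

By backward induction:
Round 3 (country A proposes): country B will accept anything ≥ 0, so country A offers 0 and keeps 1000.
Round 2 (country B proposes): rejecting gives country A an expected 0.65 × 1000 = 650, so country B offers 650, keeping 350.
Round 1 (country A proposes): rejecting gives country B an expected 0.65 × 350 = 227.5; country A offers that and keeps 772.5.

227.5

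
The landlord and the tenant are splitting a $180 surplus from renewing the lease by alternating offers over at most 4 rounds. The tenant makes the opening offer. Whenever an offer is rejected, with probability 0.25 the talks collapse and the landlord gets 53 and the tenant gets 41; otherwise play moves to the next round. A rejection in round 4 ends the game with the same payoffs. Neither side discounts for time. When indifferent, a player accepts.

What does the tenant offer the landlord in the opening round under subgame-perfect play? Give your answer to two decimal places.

105.41

Round 4 (the landlord proposes): the tenant gets 41 if talks fail, so the landlord offers 41 and keeps 139.
Round 3 (the tenant proposes): rejecting gives the landlord an expected 0.75 × 139 + 0.25 × 53 = 117.5. The tenant offers 117.5 and keeps 180 − 117.5 = 62.5.
Round 2 (the landlord proposes): rejecting gives the tenant an expected 0.75 × 62.5 + 0.25 × 41 = 57.125, so the landlord offers 57.125, keeping 122.875.
Round 1 (the tenant proposes): rejecting gives the landlord an expected 0.75 × 122.875 + 0.25 × 53 = 105.40625. The tenant offers 105.40625 and keeps 180 − 105.40625 = 74.59375.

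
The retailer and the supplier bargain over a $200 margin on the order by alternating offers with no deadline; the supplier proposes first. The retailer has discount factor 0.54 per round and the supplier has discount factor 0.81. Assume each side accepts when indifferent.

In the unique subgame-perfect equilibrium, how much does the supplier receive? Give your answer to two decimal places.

163.53

Let x be the supplier's share when the supplier proposes and y be the retailer's share when the retailer proposes.
The retailer accepts iff offered ≥ 0.54·y, so x = 200 − 0.54y. Symmetrically y = 200 − 0.81x.
Substituting: x = 200 − 0.54(200 − 0.81x), giving x(1 − 0.81·0.54) = 200(1 − 0.54).
So x = 200 × 0.46 / 0.5626 ≈ 163.5265, and the retailer receives 200 − x ≈ 36.4735.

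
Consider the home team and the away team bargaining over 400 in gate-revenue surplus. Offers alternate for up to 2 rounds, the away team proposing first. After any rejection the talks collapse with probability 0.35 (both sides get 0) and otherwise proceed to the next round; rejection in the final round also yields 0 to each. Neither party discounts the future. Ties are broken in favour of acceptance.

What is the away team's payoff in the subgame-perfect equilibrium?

140

Round 2 (the home team proposes): the away team will accept anything ≥ 0, so the home team offers 0 and keeps 400.
Round 1 (the away team proposes): rejecting gives the home team an expected 0.65 × 400 = 260, so the away team offers 260, keeping 140.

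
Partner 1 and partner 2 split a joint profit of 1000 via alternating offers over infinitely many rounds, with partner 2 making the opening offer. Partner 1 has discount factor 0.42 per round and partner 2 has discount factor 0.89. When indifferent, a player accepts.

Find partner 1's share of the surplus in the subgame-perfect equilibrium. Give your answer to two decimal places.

73.78

In a stationary SPE each proposer offers the other exactly their discounted continuation value.
If partner 2 keeps x when proposing and partner 1 keeps y when proposing, then x = 1000 − 0.42y and y = 1000 − 0.89x.
Solving: x = 1000(1 − 0.42) / (1 − 0.89·0.42) = 580 / 0.6262 ≈ 926.2217.
Partner 1 gets 1000 − 926.2217 ≈ 73.7783.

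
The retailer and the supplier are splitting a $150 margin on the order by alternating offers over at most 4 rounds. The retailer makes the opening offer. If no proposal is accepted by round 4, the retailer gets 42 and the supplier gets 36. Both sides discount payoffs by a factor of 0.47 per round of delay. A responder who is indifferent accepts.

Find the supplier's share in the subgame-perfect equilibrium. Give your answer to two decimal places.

Round 4 (the supplier proposes): the retailer gets 42 if talks fail, so the supplier offers 42 and keeps 108.
Round 3 (the retailer proposes): the supplier can get 108 next round, worth 0.47 × 108 = 50.76 now, so the retailer offers 50.76, keeping 99.24.
Round 2 (the supplier proposes): the retailer can get 99.24 next round, worth 0.47 × 99.24 = 46.6428 now, so the supplier offers 46.6428, keeping 103.3572.
Round 1 (the retailer proposes): the supplier can get 103.3572 next round, worth 0.47 × 103.3572 = 48.577884 now. The retailer offers 48.577884 and keeps 150 − 48.577884 = 101.422116.

48.58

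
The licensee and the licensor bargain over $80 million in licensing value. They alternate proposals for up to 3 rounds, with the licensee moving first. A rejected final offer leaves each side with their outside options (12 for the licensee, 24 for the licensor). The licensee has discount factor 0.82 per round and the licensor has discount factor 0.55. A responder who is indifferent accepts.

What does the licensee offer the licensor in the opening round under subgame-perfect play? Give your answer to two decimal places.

18.74

Round 3 (the licensee proposes): the licensor gets 24 if talks fail, so the licensee offers 24 and keeps 56.
Round 2 (the licensor proposes): the licensee can get 56 next round, worth 0.82 × 56 = 45.92 now, so the licensor offers 45.92, keeping 34.08.
Round 1 (the licensee proposes): the licensor can get 34.08 next round, worth 0.55 × 34.08 = 18.744 now; the licensee offers that and keeps 61.256.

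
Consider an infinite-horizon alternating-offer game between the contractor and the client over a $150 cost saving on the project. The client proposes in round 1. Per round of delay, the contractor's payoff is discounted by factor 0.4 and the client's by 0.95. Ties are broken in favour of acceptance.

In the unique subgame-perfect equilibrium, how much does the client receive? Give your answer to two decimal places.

In a stationary SPE each proposer offers the other exactly their discounted continuation value.
If the client keeps x when proposing and the contractor keeps y when proposing, then x = 150 − 0.4y and y = 150 − 0.95x.
Solving: x = 150(1 − 0.4) / (1 − 0.95·0.4) = 90 / 0.62 ≈ 145.1613.
The contractor gets 150 − 145.1613 ≈ 4.8387.

145.16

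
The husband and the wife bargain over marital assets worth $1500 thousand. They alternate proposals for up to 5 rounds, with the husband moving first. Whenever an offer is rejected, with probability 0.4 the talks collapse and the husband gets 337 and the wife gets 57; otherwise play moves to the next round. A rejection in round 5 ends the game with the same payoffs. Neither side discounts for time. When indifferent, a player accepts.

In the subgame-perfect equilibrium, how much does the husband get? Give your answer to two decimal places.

By backward induction:
Round 5 (the husband proposes): the wife gets 57 if talks fail, so the husband offers 57 and keeps 1443.
Round 4 (the wife proposes): rejecting gives the husband an expected 0.6 × 1443 + 0.4 × 337 = 1000.6. The wife offers 1000.6 and keeps 1500 − 1000.6 = 499.4.
Round 3 (the husband proposes): rejecting gives the wife an expected 0.6 × 499.4 + 0.4 × 57 = 322.44; the husband offers that and keeps 1177.56.
Round 2 (the wife proposes): rejecting gives the husband an expected 0.6 × 1177.56 + 0.4 × 337 = 841.336, so the wife offers 841.336, keeping 658.664.
Round 1 (the husband proposes): rejecting gives the wife an expected 0.6 × 658.664 + 0.4 × 57 = 417.9984; the husband offers that and keeps 1082.0016.

1082.00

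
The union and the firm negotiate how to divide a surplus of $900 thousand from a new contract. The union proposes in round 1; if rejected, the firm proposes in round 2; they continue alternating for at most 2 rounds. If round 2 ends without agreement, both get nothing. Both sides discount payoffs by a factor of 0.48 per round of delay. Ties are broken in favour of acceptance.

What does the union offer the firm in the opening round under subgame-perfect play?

432

Work backward from the last round.
Round 2 (the firm proposes): rejection yields 0 for the union; the firm offers 0 and keeps 900.
Round 1 (the union proposes): the firm can get 900 next round, worth 0.48 × 900 = 432 now. The union offers 432 and keeps 900 − 432 = 468.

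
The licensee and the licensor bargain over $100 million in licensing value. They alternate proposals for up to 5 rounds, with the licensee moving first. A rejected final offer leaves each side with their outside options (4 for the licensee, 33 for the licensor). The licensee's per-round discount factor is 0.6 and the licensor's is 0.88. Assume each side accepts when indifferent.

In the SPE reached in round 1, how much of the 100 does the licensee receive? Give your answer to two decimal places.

Solve by backward induction from round 5.
Round 5 (the licensee proposes): the licensor gets 33 if talks fail, so the licensee offers 33 and keeps 67.
Round 4 (the licensor proposes): the licensee can get 67 next round, worth 0.6 × 67 = 40.2 now; the licensor offers that and keeps 59.8.
Round 3 (the licensee proposes): the licensor can get 59.8 next round, worth 0.88 × 59.8 = 52.624 now. The licensee offers 52.624 and keeps 100 − 52.624 = 47.376.
Round 2 (the licensor proposes): the licensee can get 47.376 next round, worth 0.6 × 47.376 = 28.4256 now; the licensor offers that and keeps 71.5744.
Round 1 (the licensee proposes): the licensor can get 71.5744 next round, worth 0.88 × 71.5744 = 62.985472 now, so the licensee offers 62.985472, keeping 37.014528.

37.01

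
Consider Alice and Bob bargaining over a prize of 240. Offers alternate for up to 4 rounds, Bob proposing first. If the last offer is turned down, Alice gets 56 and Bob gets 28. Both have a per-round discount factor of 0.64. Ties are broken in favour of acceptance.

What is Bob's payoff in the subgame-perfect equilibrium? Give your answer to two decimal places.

Work backward from the last round.
Round 4 (Alice proposes): Bob gets 28 if talks fail, so Alice offers 28 and keeps 212.
Round 3 (Bob proposes): Alice can get 212 next round, worth 0.64 × 212 = 135.68 now. Bob offers 135.68 and keeps 240 − 135.68 = 104.32.
Round 2 (Alice proposes): Bob can get 104.32 next round, worth 0.64 × 104.32 = 66.7648 now; Alice offers that and keeps 173.2352.
Round 1 (Bob proposes): Alice can get 173.2352 next round, worth 0.64 × 173.2352 = 110.870528 now. Bob offers 110.870528 and keeps 240 − 110.870528 = 129.129472.

129.13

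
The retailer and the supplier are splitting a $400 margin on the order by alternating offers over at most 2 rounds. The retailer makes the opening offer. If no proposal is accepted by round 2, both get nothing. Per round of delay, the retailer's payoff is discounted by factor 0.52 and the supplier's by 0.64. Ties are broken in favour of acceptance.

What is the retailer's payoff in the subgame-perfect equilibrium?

Round 2 (the supplier proposes): rejection yields 0 for the retailer; the supplier offers 0 and keeps 400.
Round 1 (the retailer proposes): the supplier can get 400 next round, worth 0.64 × 400 = 256 now. The retailer offers 256 and keeps 400 − 256 = 144.

144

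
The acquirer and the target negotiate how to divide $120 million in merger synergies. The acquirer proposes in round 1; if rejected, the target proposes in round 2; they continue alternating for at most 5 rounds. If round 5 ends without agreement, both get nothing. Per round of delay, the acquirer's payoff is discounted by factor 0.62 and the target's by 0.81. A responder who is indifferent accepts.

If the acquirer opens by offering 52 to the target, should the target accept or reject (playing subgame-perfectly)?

Reject

Round 5 (the acquirer proposes): the target will accept anything ≥ 0, so the acquirer offers 0 and keeps 120.
Round 4 (the target proposes): the acquirer can get 120 next round, worth 0.62 × 120 = 74.4 now, so the target offers 74.4, keeping 45.6.
Round 3 (the acquirer proposes): the target can get 45.6 next round, worth 0.81 × 45.6 = 36.936 now, so the acquirer offers 36.936, keeping 83.064.
Round 2 (the target proposes): the acquirer can get 83.064 next round, worth 0.62 × 83.064 = 51.49968 now, so the target offers 51.49968, keeping 68.50032.
So by rejecting in round 1, the target gets 68.50032 next round, worth 0.81 × 68.50032 = 55.4852592 now.
Offer 52 < 55.4852592, so the target rejects.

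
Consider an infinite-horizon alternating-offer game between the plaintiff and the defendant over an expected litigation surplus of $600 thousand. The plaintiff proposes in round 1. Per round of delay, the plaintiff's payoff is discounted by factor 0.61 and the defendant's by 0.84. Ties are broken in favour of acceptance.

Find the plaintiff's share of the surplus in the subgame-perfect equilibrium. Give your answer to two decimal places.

In a stationary SPE each proposer offers the other exactly their discounted continuation value.
If the plaintiff keeps x when proposing and the defendant keeps y when proposing, then x = 600 − 0.84y and y = 600 − 0.61x.
Solving: x = 600(1 − 0.84) / (1 − 0.61·0.84) = 96 / 0.4876 ≈ 196.8827.
The defendant gets 600 − 196.8827 ≈ 403.1173.

196.88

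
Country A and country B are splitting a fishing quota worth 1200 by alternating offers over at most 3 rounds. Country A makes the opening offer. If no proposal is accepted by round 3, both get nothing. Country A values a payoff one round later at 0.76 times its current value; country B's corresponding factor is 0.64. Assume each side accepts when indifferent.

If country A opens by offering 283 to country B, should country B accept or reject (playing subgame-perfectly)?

Accept

Round 3 (country A proposes): rejection yields 0 for country B; country A offers 0 and keeps 1200.
Round 2 (country B proposes): country A can get 1200 next round, worth 0.76 × 1200 = 912 now; country B offers that and keeps 288.
So by rejecting in round 1, country B gets 288 next round, worth 0.64 × 288 = 184.32 now.
Offer 283 ≥ 184.32, so country B accepts.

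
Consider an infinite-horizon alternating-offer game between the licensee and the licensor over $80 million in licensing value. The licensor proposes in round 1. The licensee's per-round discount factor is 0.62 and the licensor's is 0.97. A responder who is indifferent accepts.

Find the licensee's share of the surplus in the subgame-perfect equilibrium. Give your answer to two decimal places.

When the licensor proposes, the licensee accepts any offer worth at least 0.62 times what the licensee would get by proposing next round; and vice versa.
This gives x = 80 − 0.62y and y = 80 − 0.97x, where x and y are each side's share when it proposes.
Hence (1 − 0.62·0.97)x = 80(1 − 0.62), i.e. 0.3986·x = 30.4.
x ≈ 76.2669; the licensee's share is 80 − x ≈ 3.7331.

3.73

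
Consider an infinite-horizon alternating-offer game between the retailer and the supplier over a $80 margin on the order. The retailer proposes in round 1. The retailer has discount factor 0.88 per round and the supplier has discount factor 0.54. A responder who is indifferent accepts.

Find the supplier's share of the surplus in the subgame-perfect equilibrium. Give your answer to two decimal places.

In a stationary SPE each proposer offers the other exactly their discounted continuation value.
If the retailer keeps x when proposing and the supplier keeps y when proposing, then x = 80 − 0.54y and y = 80 − 0.88x.
Solving: x = 80(1 − 0.54) / (1 − 0.88·0.54) = 36.8 / 0.5248 ≈ 70.1220.
The supplier gets 80 − 70.1220 ≈ 9.8780.

9.88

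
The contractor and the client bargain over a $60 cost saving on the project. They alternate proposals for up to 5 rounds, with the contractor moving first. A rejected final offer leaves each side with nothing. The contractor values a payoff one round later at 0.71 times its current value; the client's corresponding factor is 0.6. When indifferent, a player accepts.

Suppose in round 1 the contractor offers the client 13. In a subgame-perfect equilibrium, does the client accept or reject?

Reject

Round 5 (the contractor proposes): rejection yields 0 for the client; the contractor offers 0 and keeps 60.
Round 4 (the client proposes): the contractor can get 60 next round, worth 0.71 × 60 = 42.6 now. The client offers 42.6 and keeps 60 − 42.6 = 17.4.
Round 3 (the contractor proposes): the client can get 17.4 next round, worth 0.6 × 17.4 = 10.44 now; the contractor offers that and keeps 49.56.
Round 2 (the client proposes): the contractor can get 49.56 next round, worth 0.71 × 49.56 = 35.1876 now. The client offers 35.1876 and keeps 60 − 35.1876 = 24.8124.
So by rejecting in round 1, the client gets 24.8124 next round, worth 0.6 × 24.8124 = 14.88744 now.
Offer 13 < 14.88744, so the client rejects.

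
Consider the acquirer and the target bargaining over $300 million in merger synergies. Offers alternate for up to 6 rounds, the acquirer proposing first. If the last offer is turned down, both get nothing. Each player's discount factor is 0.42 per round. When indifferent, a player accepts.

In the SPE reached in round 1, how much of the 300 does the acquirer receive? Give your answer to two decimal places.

Round 6 (the target proposes): rejection yields 0 for the acquirer; the target offers 0 and keeps 300.
Round 5 (the acquirer proposes): the target can get 300 next round, worth 0.42 × 300 = 126 now. The acquirer offers 126 and keeps 300 − 126 = 174.
Round 4 (the target proposes): the acquirer can get 174 next round, worth 0.42 × 174 = 73.08 now, so the target offers 73.08, keeping 226.92.
Round 3 (the acquirer proposes): the target can get 226.92 next round, worth 0.42 × 226.92 = 95.3064 now, so the acquirer offers 95.3064, keeping 204.6936.
Round 2 (the target proposes): the acquirer can get 204.6936 next round, worth 0.42 × 204.6936 = 85.971312 now. The target offers 85.971312 and keeps 300 − 85.971312 = 214.028688.
Round 1 (the acquirer proposes): the target can get 214.028688 next round, worth 0.42 × 214.028688 = 89.89204896 now. The acquirer offers 89.89204896 and keeps 300 − 89.89204896 = 210.10795104.

210.11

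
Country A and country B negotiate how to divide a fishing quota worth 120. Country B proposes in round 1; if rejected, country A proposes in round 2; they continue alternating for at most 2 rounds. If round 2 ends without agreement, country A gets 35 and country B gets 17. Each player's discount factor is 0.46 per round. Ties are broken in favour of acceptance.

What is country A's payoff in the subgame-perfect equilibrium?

47.38

Round 2 (country A proposes): country B gets 17 if talks fail, so country A offers 17 and keeps 103.
Round 1 (country B proposes): country A can get 103 next round, worth 0.46 × 103 = 47.38 now; country B offers that and keeps 72.62.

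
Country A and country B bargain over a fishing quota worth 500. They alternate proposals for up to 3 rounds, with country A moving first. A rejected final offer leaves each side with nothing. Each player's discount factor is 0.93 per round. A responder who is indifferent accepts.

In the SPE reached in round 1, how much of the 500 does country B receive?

Solve by backward induction from round 3.
Round 3 (country A proposes): rejection yields 0 for country B; country A offers 0 and keeps 500.
Round 2 (country B proposes): country A can get 500 next round, worth 0.93 × 500 = 465 now. Country B offers 465 and keeps 500 − 465 = 35.
Round 1 (country A proposes): country B can get 35 next round, worth 0.93 × 35 = 32.55 now. Country A offers 32.55 and keeps 500 − 32.55 = 467.45.

32.55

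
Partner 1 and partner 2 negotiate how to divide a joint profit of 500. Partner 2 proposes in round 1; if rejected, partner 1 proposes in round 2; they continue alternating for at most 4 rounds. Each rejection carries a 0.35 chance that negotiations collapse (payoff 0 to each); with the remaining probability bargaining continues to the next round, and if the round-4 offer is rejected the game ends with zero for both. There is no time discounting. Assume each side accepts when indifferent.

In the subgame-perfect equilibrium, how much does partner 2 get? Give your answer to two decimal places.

248.94

By backward induction:
Round 4 (partner 1 proposes): rejection yields 0 for partner 2; partner 1 offers 0 and keeps 500.
Round 3 (partner 2 proposes): rejecting gives partner 1 an expected 0.65 × 500 = 325, so partner 2 offers 325, keeping 175.
Round 2 (partner 1 proposes): rejecting gives partner 2 an expected 0.65 × 175 = 113.75. Partner 1 offers 113.75 and keeps 500 − 113.75 = 386.25.
Round 1 (partner 2 proposes): rejecting gives partner 1 an expected 0.65 × 386.25 = 251.0625. Partner 2 offers 251.0625 and keeps 500 − 251.0625 = 248.9375.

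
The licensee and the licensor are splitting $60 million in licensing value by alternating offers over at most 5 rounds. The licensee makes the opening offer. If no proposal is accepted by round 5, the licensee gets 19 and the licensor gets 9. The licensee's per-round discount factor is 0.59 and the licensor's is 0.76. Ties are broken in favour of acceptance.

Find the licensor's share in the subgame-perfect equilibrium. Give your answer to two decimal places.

28.89

Round 5 (the licensee proposes): the licensor gets 9 if talks fail, so the licensee offers 9 and keeps 51.
Round 4 (the licensor proposes): the licensee can get 51 next round, worth 0.59 × 51 = 30.09 now. The licensor offers 30.09 and keeps 60 − 30.09 = 29.91.
Round 3 (the licensee proposes): the licensor can get 29.91 next round, worth 0.76 × 29.91 = 22.7316 now. The licensee offers 22.7316 and keeps 60 − 22.7316 = 37.2684.
Round 2 (the licensor proposes): the licensee can get 37.2684 next round, worth 0.59 × 37.2684 = 21.988356 now, so the licensor offers 21.988356, keeping 38.011644.
Round 1 (the licensee proposes): the licensor can get 38.011644 next round, worth 0.76 × 38.011644 = 28.88884944 now; the licensee offers that and keeps 31.11115056.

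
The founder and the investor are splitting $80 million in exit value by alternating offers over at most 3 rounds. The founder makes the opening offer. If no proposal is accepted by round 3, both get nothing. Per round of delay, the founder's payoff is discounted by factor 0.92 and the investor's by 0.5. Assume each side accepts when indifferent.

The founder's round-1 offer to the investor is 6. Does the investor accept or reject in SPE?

Accept

Round 3 (the founder proposes): the investor will accept anything ≥ 0, so the founder offers 0 and keeps 80.
Round 2 (the investor proposes): the founder can get 80 next round, worth 0.92 × 80 = 73.6 now. The investor offers 73.6 and keeps 80 − 73.6 = 6.4.
So by rejecting in round 1, the investor gets 6.4 next round, worth 0.5 × 6.4 = 3.2 now.
Offer 6 ≥ 3.2, so the investor accepts.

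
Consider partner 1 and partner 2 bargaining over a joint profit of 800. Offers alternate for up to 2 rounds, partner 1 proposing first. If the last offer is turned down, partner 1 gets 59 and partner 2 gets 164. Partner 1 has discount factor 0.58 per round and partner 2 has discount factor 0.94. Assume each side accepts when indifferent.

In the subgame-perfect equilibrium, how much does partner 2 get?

Round 2 (partner 2 proposes): partner 1 gets 59 if talks fail, so partner 2 offers 59 and keeps 741.
Round 1 (partner 1 proposes): partner 2 can get 741 next round, worth 0.94 × 741 = 696.54 now, so partner 1 offers 696.54, keeping 103.46.

696.54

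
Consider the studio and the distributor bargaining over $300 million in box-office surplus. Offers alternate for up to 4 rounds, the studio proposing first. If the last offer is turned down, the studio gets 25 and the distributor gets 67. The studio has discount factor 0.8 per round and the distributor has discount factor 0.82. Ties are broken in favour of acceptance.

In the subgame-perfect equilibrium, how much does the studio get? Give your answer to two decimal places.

102.87

Round 4 (the distributor proposes): the studio gets 25 if talks fail, so the distributor offers 25 and keeps 275.
Round 3 (the studio proposes): the distributor can get 275 next round, worth 0.82 × 275 = 225.5 now, so the studio offers 225.5, keeping 74.5.
Round 2 (the distributor proposes): the studio can get 74.5 next round, worth 0.8 × 74.5 = 59.6 now. The distributor offers 59.6 and keeps 300 − 59.6 = 240.4.
Round 1 (the studio proposes): the distributor can get 240.4 next round, worth 0.82 × 240.4 = 197.128 now. The studio offers 197.128 and keeps 300 − 197.128 = 102.872.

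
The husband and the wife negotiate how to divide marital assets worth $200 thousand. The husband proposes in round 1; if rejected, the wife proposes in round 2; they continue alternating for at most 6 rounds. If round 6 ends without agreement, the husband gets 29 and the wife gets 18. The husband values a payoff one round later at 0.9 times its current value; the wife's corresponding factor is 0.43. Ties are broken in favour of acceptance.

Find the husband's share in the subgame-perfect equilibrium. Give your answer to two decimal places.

177.06

Round 6 (the wife proposes): the husband gets 29 if talks fail, so the wife offers 29 and keeps 171.
Round 5 (the husband proposes): the wife can get 171 next round, worth 0.43 × 171 = 73.53 now; the husband offers that and keeps 126.47.
Round 4 (the wife proposes): the husband can get 126.47 next round, worth 0.9 × 126.47 = 113.823 now; the wife offers that and keeps 86.177.
Round 3 (the husband proposes): the wife can get 86.177 next round, worth 0.43 × 86.177 = 37.05611 now. The husband offers 37.05611 and keeps 200 − 37.05611 = 162.94389.
Round 2 (the wife proposes): the husband can get 162.94389 next round, worth 0.9 × 162.94389 = 146.649501 now. The wife offers 146.649501 and keeps 200 − 146.649501 = 53.350499.
Round 1 (the husband proposes): the wife can get 53.350499 next round, worth 0.43 × 53.350499 = 22.94071457 now; the husband offers that and keeps 177.05928543.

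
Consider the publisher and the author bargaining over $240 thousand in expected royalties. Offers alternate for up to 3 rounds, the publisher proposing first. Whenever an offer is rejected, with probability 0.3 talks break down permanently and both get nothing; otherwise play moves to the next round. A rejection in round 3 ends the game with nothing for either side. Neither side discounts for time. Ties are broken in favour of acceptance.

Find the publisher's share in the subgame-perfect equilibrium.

189.6

Round 3 (the publisher proposes): rejection yields 0 for the author; the publisher offers 0 and keeps 240.
Round 2 (the author proposes): rejecting gives the publisher an expected 0.7 × 240 = 168, so the author offers 168, keeping 72.
Round 1 (the publisher proposes): rejecting gives the author an expected 0.7 × 72 = 50.4. The publisher offers 50.4 and keeps 240 − 50.4 = 189.6.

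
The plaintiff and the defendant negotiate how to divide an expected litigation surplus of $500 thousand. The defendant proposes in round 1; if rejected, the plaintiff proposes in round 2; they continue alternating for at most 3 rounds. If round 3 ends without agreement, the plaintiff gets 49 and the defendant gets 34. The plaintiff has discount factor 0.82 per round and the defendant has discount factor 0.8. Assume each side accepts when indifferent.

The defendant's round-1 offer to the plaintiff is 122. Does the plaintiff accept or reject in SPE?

Round 3 (the defendant proposes): the plaintiff gets 49 if talks fail, so the defendant offers 49 and keeps 451.
Round 2 (the plaintiff proposes): the defendant can get 451 next round, worth 0.8 × 451 = 360.8 now. The plaintiff offers 360.8 and keeps 500 − 360.8 = 139.2.
So by rejecting in round 1, the plaintiff gets 139.2 next round, worth 0.82 × 139.2 = 114.144 now.
Offer 122 ≥ 114.144, so the plaintiff accepts.

Accept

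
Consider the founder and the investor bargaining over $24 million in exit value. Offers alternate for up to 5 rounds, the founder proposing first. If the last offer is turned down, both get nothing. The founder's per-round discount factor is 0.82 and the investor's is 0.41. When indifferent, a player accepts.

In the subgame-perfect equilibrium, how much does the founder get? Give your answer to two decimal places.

21.63

By backward induction:
Round 5 (the founder proposes): the investor will accept anything ≥ 0, so the founder offers 0 and keeps 24.
Round 4 (the investor proposes): the founder can get 24 next round, worth 0.82 × 24 = 19.68 now; the investor offers that and keeps 4.32.
Round 3 (the founder proposes): the investor can get 4.32 next round, worth 0.41 × 4.32 = 1.7712 now. The founder offers 1.7712 and keeps 24 − 1.7712 = 22.2288.
Round 2 (the investor proposes): the founder can get 22.2288 next round, worth 0.82 × 22.2288 = 18.227616 now, so the investor offers 18.227616, keeping 5.772384.
Round 1 (the founder proposes): the investor can get 5.772384 next round, worth 0.41 × 5.772384 = 2.36667744 now, so the founder offers 2.36667744, keeping 21.63332256.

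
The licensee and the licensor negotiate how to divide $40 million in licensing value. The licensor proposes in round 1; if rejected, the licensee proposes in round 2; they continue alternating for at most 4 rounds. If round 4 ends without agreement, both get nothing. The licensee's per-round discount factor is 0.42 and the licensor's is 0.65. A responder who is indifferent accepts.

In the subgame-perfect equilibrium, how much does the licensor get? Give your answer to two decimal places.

Round 4 (the licensee proposes): rejection yields 0 for the licensor; the licensee offers 0 and keeps 40.
Round 3 (the licensor proposes): the licensee can get 40 next round, worth 0.42 × 40 = 16.8 now; the licensor offers that and keeps 23.2.
Round 2 (the licensee proposes): the licensor can get 23.2 next round, worth 0.65 × 23.2 = 15.08 now, so the licensee offers 15.08, keeping 24.92.
Round 1 (the licensor proposes): the licensee can get 24.92 next round, worth 0.42 × 24.92 = 10.4664 now. The licensor offers 10.4664 and keeps 40 − 10.4664 = 29.5336.

29.53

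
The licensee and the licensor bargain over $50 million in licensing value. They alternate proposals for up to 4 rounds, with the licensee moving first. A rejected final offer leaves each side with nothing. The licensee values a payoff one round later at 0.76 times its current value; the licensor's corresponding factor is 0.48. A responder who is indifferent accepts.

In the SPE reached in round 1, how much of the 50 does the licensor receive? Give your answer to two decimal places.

14.52

Round 4 (the licensor proposes): rejection yields 0 for the licensee; the licensor offers 0 and keeps 50.
Round 3 (the licensee proposes): the licensor can get 50 next round, worth 0.48 × 50 = 24 now; the licensee offers that and keeps 26.
Round 2 (the licensor proposes): the licensee can get 26 next round, worth 0.76 × 26 = 19.76 now, so the licensor offers 19.76, keeping 30.24.
Round 1 (the licensee proposes): the licensor can get 30.24 next round, worth 0.48 × 30.24 = 14.5152 now, so the licensee offers 14.5152, keeping 35.4848.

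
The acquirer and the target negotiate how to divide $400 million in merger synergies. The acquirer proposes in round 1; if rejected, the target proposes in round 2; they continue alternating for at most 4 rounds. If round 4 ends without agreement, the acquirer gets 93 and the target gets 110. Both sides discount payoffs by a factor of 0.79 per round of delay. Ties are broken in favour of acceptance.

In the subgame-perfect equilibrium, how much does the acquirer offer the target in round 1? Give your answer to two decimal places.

217.72

Work backward from the last round.
Round 4 (the target proposes): the acquirer gets 93 if talks fail, so the target offers 93 and keeps 307.
Round 3 (the acquirer proposes): the target can get 307 next round, worth 0.79 × 307 = 242.53 now. The acquirer offers 242.53 and keeps 400 − 242.53 = 157.47.
Round 2 (the target proposes): the acquirer can get 157.47 next round, worth 0.79 × 157.47 = 124.4013 now, so the target offers 124.4013, keeping 275.5987.
Round 1 (the acquirer proposes): the target can get 275.5987 next round, worth 0.79 × 275.5987 = 217.722973 now. The acquirer offers 217.722973 and keeps 400 − 217.722973 = 182.277027.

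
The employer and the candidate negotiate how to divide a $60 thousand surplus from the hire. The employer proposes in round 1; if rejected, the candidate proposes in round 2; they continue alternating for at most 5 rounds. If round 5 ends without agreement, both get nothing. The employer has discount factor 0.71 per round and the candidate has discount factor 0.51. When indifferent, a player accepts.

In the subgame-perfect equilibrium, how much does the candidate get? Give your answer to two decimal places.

12.09

Round 5 (the employer proposes): the candidate will accept anything ≥ 0, so the employer offers 0 and keeps 60.
Round 4 (the candidate proposes): the employer can get 60 next round, worth 0.71 × 60 = 42.6 now. The candidate offers 42.6 and keeps 60 − 42.6 = 17.4.
Round 3 (the employer proposes): the candidate can get 17.4 next round, worth 0.51 × 17.4 = 8.874 now. The employer offers 8.874 and keeps 60 − 8.874 = 51.126.
Round 2 (the candidate proposes): the employer can get 51.126 next round, worth 0.71 × 51.126 = 36.29946 now. The candidate offers 36.29946 and keeps 60 − 36.29946 = 23.70054.
Round 1 (the employer proposes): the candidate can get 23.70054 next round, worth 0.51 × 23.70054 = 12.0872754 now, so the employer offers 12.0872754, keeping 47.9127246.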